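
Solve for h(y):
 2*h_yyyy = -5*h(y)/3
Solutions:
 h(y) = (C1*sin(10^(1/4)*3^(3/4)*y/6) + C2*cos(10^(1/4)*3^(3/4)*y/6))*exp(-10^(1/4)*3^(3/4)*y/6) + (C3*sin(10^(1/4)*3^(3/4)*y/6) + C4*cos(10^(1/4)*3^(3/4)*y/6))*exp(10^(1/4)*3^(3/4)*y/6)


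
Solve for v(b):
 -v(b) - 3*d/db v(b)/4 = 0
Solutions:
 v(b) = C1*exp(-4*b/3)


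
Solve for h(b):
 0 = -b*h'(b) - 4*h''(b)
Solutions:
 h(b) = C1 + C2*erf(sqrt(2)*b/4)


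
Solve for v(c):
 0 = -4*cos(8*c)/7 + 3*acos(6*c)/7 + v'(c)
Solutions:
 v(c) = C1 - 3*c*acos(6*c)/7 + sqrt(1 - 36*c^2)/14 + sin(8*c)/14


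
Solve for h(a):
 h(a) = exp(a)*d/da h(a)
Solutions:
 h(a) = C1*exp(-exp(-a))


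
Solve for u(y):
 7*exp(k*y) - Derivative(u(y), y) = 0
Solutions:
 u(y) = C1 + 7*exp(k*y)/k


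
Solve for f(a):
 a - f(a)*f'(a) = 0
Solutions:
 f(a) = -sqrt(C1 + a^2)
 f(a) = sqrt(C1 + a^2)


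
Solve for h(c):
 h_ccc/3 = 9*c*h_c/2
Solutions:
 h(c) = C1 + Integral(C2*airyai(3*2^(2/3)*c/2) + C3*airybi(3*2^(2/3)*c/2), c)


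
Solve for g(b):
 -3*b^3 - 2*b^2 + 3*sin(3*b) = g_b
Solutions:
 g(b) = C1 - 3*b^4/4 - 2*b^3/3 - cos(3*b)


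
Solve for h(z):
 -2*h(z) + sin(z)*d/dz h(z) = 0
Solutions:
 h(z) = C1*(cos(z) - 1)/(cos(z) + 1)


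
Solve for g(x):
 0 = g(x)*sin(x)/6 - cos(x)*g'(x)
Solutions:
 g(x) = C1/cos(x)^(1/6)


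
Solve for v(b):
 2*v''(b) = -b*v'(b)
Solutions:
 v(b) = C1 + C2*erf(b/2)


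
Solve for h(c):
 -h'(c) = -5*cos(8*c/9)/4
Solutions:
 h(c) = C1 + 45*sin(8*c/9)/32


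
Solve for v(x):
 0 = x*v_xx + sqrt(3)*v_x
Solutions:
 v(x) = C1 + C2*x^(1 - sqrt(3))


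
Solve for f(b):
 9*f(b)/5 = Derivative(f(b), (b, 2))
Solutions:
 f(b) = C1*exp(-3*sqrt(5)*b/5) + C2*exp(3*sqrt(5)*b/5)


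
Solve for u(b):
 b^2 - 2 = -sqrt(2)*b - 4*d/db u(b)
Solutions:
 u(b) = C1 - b^3/12 - sqrt(2)*b^2/8 + b/2


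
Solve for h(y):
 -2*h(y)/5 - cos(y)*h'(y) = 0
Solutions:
 h(y) = C1*(sin(y) - 1)^(1/5)/(sin(y) + 1)^(1/5)


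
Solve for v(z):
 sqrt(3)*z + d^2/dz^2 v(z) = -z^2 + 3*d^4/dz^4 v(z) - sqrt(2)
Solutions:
 v(z) = C1 + C2*z + C3*exp(-sqrt(3)*z/3) + C4*exp(sqrt(3)*z/3) - z^4/12 - sqrt(3)*z^3/6 + z^2*(-3 - sqrt(2)/2)


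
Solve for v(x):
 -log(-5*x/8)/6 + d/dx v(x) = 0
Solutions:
 v(x) = C1 + x*log(-x)/6 + x*(-3*log(2) - 1 + log(5))/6


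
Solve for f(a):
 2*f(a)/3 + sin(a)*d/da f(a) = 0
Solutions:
 f(a) = C1*(cos(a) + 1)^(1/3)/(cos(a) - 1)^(1/3)


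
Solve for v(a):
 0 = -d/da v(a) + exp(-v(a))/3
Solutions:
 v(a) = log(C1 + a/3)


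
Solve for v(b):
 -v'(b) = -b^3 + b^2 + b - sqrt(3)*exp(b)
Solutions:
 v(b) = C1 + b^4/4 - b^3/3 - b^2/2 + sqrt(3)*exp(b)


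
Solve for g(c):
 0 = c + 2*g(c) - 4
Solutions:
 g(c) = 2 - c/2


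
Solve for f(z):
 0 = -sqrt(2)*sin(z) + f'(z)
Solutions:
 f(z) = C1 - sqrt(2)*cos(z)


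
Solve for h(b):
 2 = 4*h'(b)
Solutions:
 h(b) = C1 + b/2


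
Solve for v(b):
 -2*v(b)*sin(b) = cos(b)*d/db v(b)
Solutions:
 v(b) = C1*cos(b)^2


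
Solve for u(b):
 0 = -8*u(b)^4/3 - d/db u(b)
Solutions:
 u(b) = (-1 - sqrt(3)*I)*(1/(C1 + 8*b))^(1/3)/2
 u(b) = (-1 + sqrt(3)*I)*(1/(C1 + 8*b))^(1/3)/2
 u(b) = (1/(C1 + 8*b))^(1/3)


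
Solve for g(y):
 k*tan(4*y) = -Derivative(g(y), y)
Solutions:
 g(y) = C1 + k*log(cos(4*y))/4


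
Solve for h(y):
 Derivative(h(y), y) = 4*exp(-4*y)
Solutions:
 h(y) = C1 - exp(-4*y)


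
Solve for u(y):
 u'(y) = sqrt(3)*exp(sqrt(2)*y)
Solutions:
 u(y) = C1 + sqrt(6)*exp(sqrt(2)*y)/2


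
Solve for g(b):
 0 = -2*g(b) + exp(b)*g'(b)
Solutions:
 g(b) = C1*exp(-2*exp(-b))


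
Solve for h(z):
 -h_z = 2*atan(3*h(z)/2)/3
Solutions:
 Integral(1/atan(3*_y/2), (_y, h(z))) = C1 - 2*z/3


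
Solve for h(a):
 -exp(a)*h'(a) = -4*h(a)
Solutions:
 h(a) = C1*exp(-4*exp(-a))


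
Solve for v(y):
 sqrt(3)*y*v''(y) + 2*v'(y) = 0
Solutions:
 v(y) = C1 + C2*y^(1 - 2*sqrt(3)/3)


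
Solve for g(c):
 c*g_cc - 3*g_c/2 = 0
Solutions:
 g(c) = C1 + C2*c^(5/2)


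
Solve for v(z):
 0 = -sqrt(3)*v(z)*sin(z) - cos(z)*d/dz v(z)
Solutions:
 v(z) = C1*cos(z)^(sqrt(3))


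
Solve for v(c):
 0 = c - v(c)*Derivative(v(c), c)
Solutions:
 v(c) = -sqrt(C1 + c^2)
 v(c) = sqrt(C1 + c^2)


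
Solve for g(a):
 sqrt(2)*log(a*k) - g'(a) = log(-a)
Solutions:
 g(a) = C1 + a*(sqrt(2)*log(-k) - sqrt(2) + 1) - a*(1 - sqrt(2))*log(-a)


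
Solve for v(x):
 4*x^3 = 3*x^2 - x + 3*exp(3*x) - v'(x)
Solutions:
 v(x) = C1 - x^4 + x^3 - x^2/2 + exp(3*x)


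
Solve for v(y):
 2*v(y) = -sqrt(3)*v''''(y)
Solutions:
 v(y) = (C1*sin(2^(3/4)*3^(7/8)*y/6) + C2*cos(2^(3/4)*3^(7/8)*y/6))*exp(-2^(3/4)*3^(7/8)*y/6) + (C3*sin(2^(3/4)*3^(7/8)*y/6) + C4*cos(2^(3/4)*3^(7/8)*y/6))*exp(2^(3/4)*3^(7/8)*y/6)


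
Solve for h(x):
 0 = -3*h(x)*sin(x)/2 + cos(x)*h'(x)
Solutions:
 h(x) = C1/cos(x)^(3/2)


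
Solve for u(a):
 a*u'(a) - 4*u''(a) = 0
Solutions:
 u(a) = C1 + C2*erfi(sqrt(2)*a/4)


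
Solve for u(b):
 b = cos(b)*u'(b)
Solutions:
 u(b) = C1 + Integral(b/cos(b), b)


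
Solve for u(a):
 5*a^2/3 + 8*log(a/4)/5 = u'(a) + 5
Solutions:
 u(a) = C1 + 5*a^3/9 + 8*a*log(a)/5 - 33*a/5 - 16*a*log(2)/5


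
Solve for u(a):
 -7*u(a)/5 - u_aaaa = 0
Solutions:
 u(a) = (C1*sin(sqrt(2)*5^(3/4)*7^(1/4)*a/10) + C2*cos(sqrt(2)*5^(3/4)*7^(1/4)*a/10))*exp(-sqrt(2)*5^(3/4)*7^(1/4)*a/10) + (C3*sin(sqrt(2)*5^(3/4)*7^(1/4)*a/10) + C4*cos(sqrt(2)*5^(3/4)*7^(1/4)*a/10))*exp(sqrt(2)*5^(3/4)*7^(1/4)*a/10)


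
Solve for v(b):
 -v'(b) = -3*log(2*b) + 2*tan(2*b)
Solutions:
 v(b) = C1 + 3*b*log(b) - 3*b + 3*b*log(2) + log(cos(2*b))


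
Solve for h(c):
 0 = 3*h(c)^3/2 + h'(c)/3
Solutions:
 h(c) = -sqrt(-1/(C1 - 9*c))
 h(c) = sqrt(-1/(C1 - 9*c))


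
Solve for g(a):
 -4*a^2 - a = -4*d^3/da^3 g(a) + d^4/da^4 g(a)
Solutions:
 g(a) = C1 + C2*a + C3*a^2 + C4*exp(4*a) + a^5/60 + a^4/32 + a^3/32


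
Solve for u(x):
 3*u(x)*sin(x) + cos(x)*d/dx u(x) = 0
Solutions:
 u(x) = C1*cos(x)^3


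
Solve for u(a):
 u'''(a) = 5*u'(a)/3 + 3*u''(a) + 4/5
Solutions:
 u(a) = C1 + C2*exp(a*(9 - sqrt(141))/6) + C3*exp(a*(9 + sqrt(141))/6) - 12*a/25


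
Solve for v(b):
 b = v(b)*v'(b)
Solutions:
 v(b) = -sqrt(C1 + b^2)
 v(b) = sqrt(C1 + b^2)


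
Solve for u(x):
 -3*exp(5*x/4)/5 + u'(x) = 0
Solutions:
 u(x) = C1 + 12*exp(5*x/4)/25


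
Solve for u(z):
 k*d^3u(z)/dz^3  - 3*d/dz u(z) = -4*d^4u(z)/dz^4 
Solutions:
 u(z) = C1 + C2*exp(-z*(k^2/(k^3 + sqrt(-k^6 + (k^3 - 648)^2) - 648)^(1/3) + k + (k^3 + sqrt(-k^6 + (k^3 - 648)^2) - 648)^(1/3))/12) + C3*exp(z*(-4*k^2/((-1 + sqrt(3)*I)*(k^3 + sqrt(-k^6 + (k^3 - 648)^2) - 648)^(1/3)) - 2*k + (k^3 + sqrt(-k^6 + (k^3 - 648)^2) - 648)^(1/3) - sqrt(3)*I*(k^3 + sqrt(-k^6 + (k^3 - 648)^2) - 648)^(1/3))/24) + C4*exp(z*(4*k^2/((1 + sqrt(3)*I)*(k^3 + sqrt(-k^6 + (k^3 - 648)^2) - 648)^(1/3)) - 2*k + (k^3 + sqrt(-k^6 + (k^3 - 648)^2) - 648)^(1/3) + sqrt(3)*I*(k^3 + sqrt(-k^6 + (k^3 - 648)^2) - 648)^(1/3))/24)


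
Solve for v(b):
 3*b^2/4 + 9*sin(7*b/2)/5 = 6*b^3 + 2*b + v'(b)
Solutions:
 v(b) = C1 - 3*b^4/2 + b^3/4 - b^2 - 18*cos(7*b/2)/35


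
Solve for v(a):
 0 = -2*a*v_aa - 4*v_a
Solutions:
 v(a) = C1 + C2/a


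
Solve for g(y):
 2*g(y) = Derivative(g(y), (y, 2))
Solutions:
 g(y) = C1*exp(-sqrt(2)*y) + C2*exp(sqrt(2)*y)


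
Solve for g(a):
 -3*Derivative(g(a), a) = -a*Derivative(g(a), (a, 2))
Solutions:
 g(a) = C1 + C2*a^4


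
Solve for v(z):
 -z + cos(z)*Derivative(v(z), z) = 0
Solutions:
 v(z) = C1 + Integral(z/cos(z), z)


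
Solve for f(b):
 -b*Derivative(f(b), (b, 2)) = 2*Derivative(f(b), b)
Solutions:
 f(b) = C1 + C2/b


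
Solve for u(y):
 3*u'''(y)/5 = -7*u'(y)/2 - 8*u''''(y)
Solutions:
 u(y) = C1 + C2*exp(y*(-2 + (20*sqrt(490070) + 14001)^(-1/3) + (20*sqrt(490070) + 14001)^(1/3))/80)*sin(sqrt(3)*y*(-(20*sqrt(490070) + 14001)^(1/3) + (20*sqrt(490070) + 14001)^(-1/3))/80) + C3*exp(y*(-2 + (20*sqrt(490070) + 14001)^(-1/3) + (20*sqrt(490070) + 14001)^(1/3))/80)*cos(sqrt(3)*y*(-(20*sqrt(490070) + 14001)^(1/3) + (20*sqrt(490070) + 14001)^(-1/3))/80) + C4*exp(-y*((20*sqrt(490070) + 14001)^(-1/3) + 1 + (20*sqrt(490070) + 14001)^(1/3))/40)


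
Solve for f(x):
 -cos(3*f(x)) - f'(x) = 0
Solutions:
 f(x) = -asin((C1 + exp(6*x))/(C1 - exp(6*x)))/3 + pi/3
 f(x) = asin((C1 + exp(6*x))/(C1 - exp(6*x)))/3


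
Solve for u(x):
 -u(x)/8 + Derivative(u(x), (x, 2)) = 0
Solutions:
 u(x) = C1*exp(-sqrt(2)*x/4) + C2*exp(sqrt(2)*x/4)


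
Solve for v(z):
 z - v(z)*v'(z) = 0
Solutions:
 v(z) = -sqrt(C1 + z^2)
 v(z) = sqrt(C1 + z^2)


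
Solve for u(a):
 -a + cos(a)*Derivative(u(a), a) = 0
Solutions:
 u(a) = C1 + Integral(a/cos(a), a)


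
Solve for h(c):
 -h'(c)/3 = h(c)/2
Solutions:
 h(c) = C1*exp(-3*c/2)


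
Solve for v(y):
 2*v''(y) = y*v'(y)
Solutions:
 v(y) = C1 + C2*erfi(y/2)


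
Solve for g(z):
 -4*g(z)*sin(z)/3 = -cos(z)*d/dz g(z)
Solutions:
 g(z) = C1/cos(z)^(4/3)


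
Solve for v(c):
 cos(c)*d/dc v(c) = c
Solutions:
 v(c) = C1 + Integral(c/cos(c), c)


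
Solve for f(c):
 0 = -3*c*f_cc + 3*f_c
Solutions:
 f(c) = C1 + C2*c^2


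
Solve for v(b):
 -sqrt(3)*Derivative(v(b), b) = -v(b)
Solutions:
 v(b) = C1*exp(sqrt(3)*b/3)


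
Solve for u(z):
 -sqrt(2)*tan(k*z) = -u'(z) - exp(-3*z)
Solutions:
 u(z) = C1 - Piecewise((-exp(-3*z)/3 - sqrt(2)*log(tan(k*z)^2 + 1)/(2*k), Ne(k, 0)), (-exp(-3*z)/3, True))


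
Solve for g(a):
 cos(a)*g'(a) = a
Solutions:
 g(a) = C1 + Integral(a/cos(a), a)


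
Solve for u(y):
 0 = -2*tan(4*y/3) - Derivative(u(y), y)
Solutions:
 u(y) = C1 + 3*log(cos(4*y/3))/2


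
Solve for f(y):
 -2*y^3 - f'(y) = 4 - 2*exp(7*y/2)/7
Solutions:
 f(y) = C1 - y^4/2 - 4*y + 4*exp(7*y/2)/49


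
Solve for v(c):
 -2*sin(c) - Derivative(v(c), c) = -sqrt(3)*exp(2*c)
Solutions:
 v(c) = C1 + sqrt(3)*exp(2*c)/2 + 2*cos(c)


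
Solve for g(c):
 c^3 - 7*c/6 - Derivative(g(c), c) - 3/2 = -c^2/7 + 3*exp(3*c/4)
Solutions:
 g(c) = C1 + c^4/4 + c^3/21 - 7*c^2/12 - 3*c/2 - 4*exp(3*c/4)


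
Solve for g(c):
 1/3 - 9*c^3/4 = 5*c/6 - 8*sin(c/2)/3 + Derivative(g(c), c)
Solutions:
 g(c) = C1 - 9*c^4/16 - 5*c^2/12 + c/3 - 16*cos(c/2)/3


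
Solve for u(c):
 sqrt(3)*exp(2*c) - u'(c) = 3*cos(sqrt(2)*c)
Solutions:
 u(c) = C1 + sqrt(3)*exp(2*c)/2 - 3*sqrt(2)*sin(sqrt(2)*c)/2


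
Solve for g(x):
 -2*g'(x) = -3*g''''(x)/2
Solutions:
 g(x) = C1 + C4*exp(6^(2/3)*x/3) + (C2*sin(2^(2/3)*3^(1/6)*x/2) + C3*cos(2^(2/3)*3^(1/6)*x/2))*exp(-6^(2/3)*x/6)


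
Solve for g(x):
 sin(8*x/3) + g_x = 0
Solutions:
 g(x) = C1 + 3*cos(8*x/3)/8


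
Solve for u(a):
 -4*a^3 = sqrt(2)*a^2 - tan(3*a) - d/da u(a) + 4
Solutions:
 u(a) = C1 + a^4 + sqrt(2)*a^3/3 + 4*a + log(cos(3*a))/3


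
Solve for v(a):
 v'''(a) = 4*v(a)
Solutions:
 v(a) = C3*exp(2^(2/3)*a) + (C1*sin(2^(2/3)*sqrt(3)*a/2) + C2*cos(2^(2/3)*sqrt(3)*a/2))*exp(-2^(2/3)*a/2)


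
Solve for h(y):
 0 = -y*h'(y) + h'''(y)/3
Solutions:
 h(y) = C1 + Integral(C2*airyai(3^(1/3)*y) + C3*airybi(3^(1/3)*y), y)


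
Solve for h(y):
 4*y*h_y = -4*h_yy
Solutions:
 h(y) = C1 + C2*erf(sqrt(2)*y/2)


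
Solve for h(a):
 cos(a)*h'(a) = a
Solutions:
 h(a) = C1 + Integral(a/cos(a), a)


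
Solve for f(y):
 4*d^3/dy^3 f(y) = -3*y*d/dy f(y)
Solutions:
 f(y) = C1 + Integral(C2*airyai(-6^(1/3)*y/2) + C3*airybi(-6^(1/3)*y/2), y)


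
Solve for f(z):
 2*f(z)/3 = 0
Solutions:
 f(z) = 0


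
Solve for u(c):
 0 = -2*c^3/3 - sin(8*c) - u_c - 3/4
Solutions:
 u(c) = C1 - c^4/6 - 3*c/4 + cos(8*c)/8


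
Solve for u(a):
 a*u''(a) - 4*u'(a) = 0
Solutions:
 u(a) = C1 + C2*a^5


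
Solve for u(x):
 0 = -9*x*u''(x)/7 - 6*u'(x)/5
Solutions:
 u(x) = C1 + C2*x^(1/15)


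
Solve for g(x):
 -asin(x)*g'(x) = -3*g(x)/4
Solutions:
 g(x) = C1*exp(3*Integral(1/asin(x), x)/4)


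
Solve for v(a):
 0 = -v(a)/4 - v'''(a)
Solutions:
 v(a) = C3*exp(-2^(1/3)*a/2) + (C1*sin(2^(1/3)*sqrt(3)*a/4) + C2*cos(2^(1/3)*sqrt(3)*a/4))*exp(2^(1/3)*a/4)


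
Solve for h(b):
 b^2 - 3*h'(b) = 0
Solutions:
 h(b) = C1 + b^3/9


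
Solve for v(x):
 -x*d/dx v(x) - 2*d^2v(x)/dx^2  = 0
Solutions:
 v(x) = C1 + C2*erf(x/2)


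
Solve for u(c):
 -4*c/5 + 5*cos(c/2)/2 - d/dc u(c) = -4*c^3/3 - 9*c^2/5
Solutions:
 u(c) = C1 + c^4/3 + 3*c^3/5 - 2*c^2/5 + 5*sin(c/2)


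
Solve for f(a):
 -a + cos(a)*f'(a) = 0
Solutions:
 f(a) = C1 + Integral(a/cos(a), a)


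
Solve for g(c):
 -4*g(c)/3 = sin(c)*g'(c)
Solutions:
 g(c) = C1*(cos(c) + 1)^(2/3)/(cos(c) - 1)^(2/3)


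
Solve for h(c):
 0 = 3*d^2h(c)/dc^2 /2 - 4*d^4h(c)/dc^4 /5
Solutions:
 h(c) = C1 + C2*c + C3*exp(-sqrt(30)*c/4) + C4*exp(sqrt(30)*c/4)


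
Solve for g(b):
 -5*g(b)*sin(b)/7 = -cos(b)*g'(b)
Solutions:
 g(b) = C1/cos(b)^(5/7)


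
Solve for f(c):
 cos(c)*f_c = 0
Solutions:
 f(c) = C1


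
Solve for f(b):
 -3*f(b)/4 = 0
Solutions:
 f(b) = 0


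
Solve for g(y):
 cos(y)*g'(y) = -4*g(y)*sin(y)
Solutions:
 g(y) = C1*cos(y)^4


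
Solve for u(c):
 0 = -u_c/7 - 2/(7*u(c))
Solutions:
 u(c) = -sqrt(C1 - 4*c)
 u(c) = sqrt(C1 - 4*c)


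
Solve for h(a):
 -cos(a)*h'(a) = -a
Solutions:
 h(a) = C1 + Integral(a/cos(a), a)


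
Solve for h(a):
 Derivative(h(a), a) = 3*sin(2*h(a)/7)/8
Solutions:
 -3*a/8 + 7*log(cos(2*h(a)/7) - 1)/4 - 7*log(cos(2*h(a)/7) + 1)/4 = C1


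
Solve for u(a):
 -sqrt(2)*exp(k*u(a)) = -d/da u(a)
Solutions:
 u(a) = Piecewise((log(-1/(C1*k + sqrt(2)*a*k))/k, Ne(k, 0)), (nan, True))
 u(a) = Piecewise((C1 + sqrt(2)*a, Eq(k, 0)), (nan, True))


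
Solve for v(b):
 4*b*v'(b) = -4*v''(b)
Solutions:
 v(b) = C1 + C2*erf(sqrt(2)*b/2)


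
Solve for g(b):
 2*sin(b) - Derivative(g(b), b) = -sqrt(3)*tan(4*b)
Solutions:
 g(b) = C1 - sqrt(3)*log(cos(4*b))/4 - 2*cos(b)


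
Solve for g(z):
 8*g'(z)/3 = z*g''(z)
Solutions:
 g(z) = C1 + C2*z^(11/3)


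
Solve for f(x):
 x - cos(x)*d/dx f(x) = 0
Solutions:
 f(x) = C1 + Integral(x/cos(x), x)


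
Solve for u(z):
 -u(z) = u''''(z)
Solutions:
 u(z) = (C1*sin(sqrt(2)*z/2) + C2*cos(sqrt(2)*z/2))*exp(-sqrt(2)*z/2) + (C3*sin(sqrt(2)*z/2) + C4*cos(sqrt(2)*z/2))*exp(sqrt(2)*z/2)


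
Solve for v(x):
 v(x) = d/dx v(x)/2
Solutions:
 v(x) = C1*exp(2*x)


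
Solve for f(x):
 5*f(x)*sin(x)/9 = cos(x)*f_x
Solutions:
 f(x) = C1/cos(x)^(5/9)


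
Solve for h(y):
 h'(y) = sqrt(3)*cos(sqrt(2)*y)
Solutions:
 h(y) = C1 + sqrt(6)*sin(sqrt(2)*y)/2


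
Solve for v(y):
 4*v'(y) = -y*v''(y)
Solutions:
 v(y) = C1 + C2/y^3


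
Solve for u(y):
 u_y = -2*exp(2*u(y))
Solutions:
 u(y) = log(-sqrt(-1/(C1 - 2*y))) - log(2)/2
 u(y) = log(-1/(C1 - 2*y))/2 - log(2)/2


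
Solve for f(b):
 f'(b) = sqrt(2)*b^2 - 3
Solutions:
 f(b) = C1 + sqrt(2)*b^3/3 - 3*b


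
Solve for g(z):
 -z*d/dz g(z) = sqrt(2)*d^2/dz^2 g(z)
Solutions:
 g(z) = C1 + C2*erf(2^(1/4)*z/2)


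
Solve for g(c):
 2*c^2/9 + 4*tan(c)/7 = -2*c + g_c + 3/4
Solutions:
 g(c) = C1 + 2*c^3/27 + c^2 - 3*c/4 - 4*log(cos(c))/7


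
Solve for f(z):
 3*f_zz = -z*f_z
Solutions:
 f(z) = C1 + C2*erf(sqrt(6)*z/6)


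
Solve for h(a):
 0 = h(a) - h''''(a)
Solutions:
 h(a) = C1*exp(-a) + C2*exp(a) + C3*sin(a) + C4*cos(a)


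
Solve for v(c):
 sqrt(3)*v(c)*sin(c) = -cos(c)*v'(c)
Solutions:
 v(c) = C1*cos(c)^(sqrt(3))


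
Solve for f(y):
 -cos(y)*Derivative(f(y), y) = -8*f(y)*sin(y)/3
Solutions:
 f(y) = C1/cos(y)^(8/3)


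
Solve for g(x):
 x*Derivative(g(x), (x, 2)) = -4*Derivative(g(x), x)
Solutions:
 g(x) = C1 + C2/x^3


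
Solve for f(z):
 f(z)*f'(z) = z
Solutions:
 f(z) = -sqrt(C1 + z^2)
 f(z) = sqrt(C1 + z^2)


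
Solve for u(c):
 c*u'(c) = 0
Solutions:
 u(c) = C1


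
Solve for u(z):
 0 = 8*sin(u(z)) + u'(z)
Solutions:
 u(z) = -acos((-C1 - exp(16*z))/(C1 - exp(16*z))) + 2*pi
 u(z) = acos((-C1 - exp(16*z))/(C1 - exp(16*z)))


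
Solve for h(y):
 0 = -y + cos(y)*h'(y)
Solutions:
 h(y) = C1 + Integral(y/cos(y), y)


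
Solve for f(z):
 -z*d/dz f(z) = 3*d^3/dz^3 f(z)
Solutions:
 f(z) = C1 + Integral(C2*airyai(-3^(2/3)*z/3) + C3*airybi(-3^(2/3)*z/3), z)


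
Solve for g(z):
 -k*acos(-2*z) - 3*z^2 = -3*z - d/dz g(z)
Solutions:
 g(z) = C1 + k*(z*acos(-2*z) + sqrt(1 - 4*z^2)/2) + z^3 - 3*z^2/2


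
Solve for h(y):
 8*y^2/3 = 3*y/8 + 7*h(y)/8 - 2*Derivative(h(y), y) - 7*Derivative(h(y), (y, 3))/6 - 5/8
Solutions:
 h(y) = C1*exp(7^(1/3)*y*(-(147 + sqrt(50281))^(1/3) + 16*7^(1/3)/(147 + sqrt(50281))^(1/3))/28)*sin(sqrt(3)*7^(1/3)*y*(16*7^(1/3)/(147 + sqrt(50281))^(1/3) + (147 + sqrt(50281))^(1/3))/28) + C2*exp(7^(1/3)*y*(-(147 + sqrt(50281))^(1/3) + 16*7^(1/3)/(147 + sqrt(50281))^(1/3))/28)*cos(sqrt(3)*7^(1/3)*y*(16*7^(1/3)/(147 + sqrt(50281))^(1/3) + (147 + sqrt(50281))^(1/3))/28) + C3*exp(-7^(1/3)*y*(-(147 + sqrt(50281))^(1/3) + 16*7^(1/3)/(147 + sqrt(50281))^(1/3))/14) + 64*y^2/21 + 1985*y/147 + 32495/1029


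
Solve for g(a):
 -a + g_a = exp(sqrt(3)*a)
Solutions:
 g(a) = C1 + a^2/2 + sqrt(3)*exp(sqrt(3)*a)/3


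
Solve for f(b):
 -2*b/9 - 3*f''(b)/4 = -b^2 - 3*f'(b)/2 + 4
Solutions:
 f(b) = C1 + C2*exp(2*b) - 2*b^3/9 - 7*b^2/27 + 65*b/27


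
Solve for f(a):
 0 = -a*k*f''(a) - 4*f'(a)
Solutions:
 f(a) = C1 + a^(((re(k) - 4)*re(k) + im(k)^2)/(re(k)^2 + im(k)^2))*(C2*sin(4*log(a)*Abs(im(k))/(re(k)^2 + im(k)^2)) + C3*cos(4*log(a)*im(k)/(re(k)^2 + im(k)^2)))


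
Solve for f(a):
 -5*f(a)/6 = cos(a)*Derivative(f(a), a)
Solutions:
 f(a) = C1*(sin(a) - 1)^(5/12)/(sin(a) + 1)^(5/12)


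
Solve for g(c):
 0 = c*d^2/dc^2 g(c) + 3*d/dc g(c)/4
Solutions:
 g(c) = C1 + C2*c^(1/4)


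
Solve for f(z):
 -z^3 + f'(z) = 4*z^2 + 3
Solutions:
 f(z) = C1 + z^4/4 + 4*z^3/3 + 3*z


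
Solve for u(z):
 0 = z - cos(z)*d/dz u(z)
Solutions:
 u(z) = C1 + Integral(z/cos(z), z)


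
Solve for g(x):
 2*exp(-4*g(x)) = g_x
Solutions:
 g(x) = log(-I*(C1 + 8*x)^(1/4))
 g(x) = log(I*(C1 + 8*x)^(1/4))
 g(x) = log(-(C1 + 8*x)^(1/4))
 g(x) = log(C1 + 8*x)/4


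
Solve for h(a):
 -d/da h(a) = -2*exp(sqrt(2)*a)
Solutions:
 h(a) = C1 + sqrt(2)*exp(sqrt(2)*a)


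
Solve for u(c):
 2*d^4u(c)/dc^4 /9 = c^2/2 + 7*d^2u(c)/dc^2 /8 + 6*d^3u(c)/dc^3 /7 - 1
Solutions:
 u(c) = C1 + C2*c + C3*exp(3*c*(18 - sqrt(667))/28) + C4*exp(3*c*(18 + sqrt(667))/28) - c^4/21 + 64*c^3/343 - 18460*c^2/151263


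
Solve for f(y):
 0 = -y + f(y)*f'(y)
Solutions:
 f(y) = -sqrt(C1 + y^2)
 f(y) = sqrt(C1 + y^2)


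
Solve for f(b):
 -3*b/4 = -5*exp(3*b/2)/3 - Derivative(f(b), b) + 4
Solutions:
 f(b) = C1 + 3*b^2/8 + 4*b - 10*exp(3*b/2)/9


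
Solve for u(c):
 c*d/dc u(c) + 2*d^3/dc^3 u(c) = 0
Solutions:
 u(c) = C1 + Integral(C2*airyai(-2^(2/3)*c/2) + C3*airybi(-2^(2/3)*c/2), c)


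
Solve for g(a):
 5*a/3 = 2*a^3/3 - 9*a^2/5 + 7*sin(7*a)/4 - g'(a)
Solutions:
 g(a) = C1 + a^4/6 - 3*a^3/5 - 5*a^2/6 - cos(7*a)/4


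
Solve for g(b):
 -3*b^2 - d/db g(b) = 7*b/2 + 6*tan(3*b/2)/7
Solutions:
 g(b) = C1 - b^3 - 7*b^2/4 + 4*log(cos(3*b/2))/7


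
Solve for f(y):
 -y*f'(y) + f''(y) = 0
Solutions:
 f(y) = C1 + C2*erfi(sqrt(2)*y/2)


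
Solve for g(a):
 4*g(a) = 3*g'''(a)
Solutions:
 g(a) = C3*exp(6^(2/3)*a/3) + (C1*sin(2^(2/3)*3^(1/6)*a/2) + C2*cos(2^(2/3)*3^(1/6)*a/2))*exp(-6^(2/3)*a/6)


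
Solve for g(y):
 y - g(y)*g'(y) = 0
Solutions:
 g(y) = -sqrt(C1 + y^2)
 g(y) = sqrt(C1 + y^2)


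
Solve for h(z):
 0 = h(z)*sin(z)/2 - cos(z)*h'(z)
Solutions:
 h(z) = C1/sqrt(cos(z))


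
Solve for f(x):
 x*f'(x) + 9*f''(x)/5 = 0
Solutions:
 f(x) = C1 + C2*erf(sqrt(10)*x/6)


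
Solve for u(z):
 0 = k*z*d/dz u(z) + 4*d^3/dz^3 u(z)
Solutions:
 u(z) = C1 + Integral(C2*airyai(2^(1/3)*z*(-k)^(1/3)/2) + C3*airybi(2^(1/3)*z*(-k)^(1/3)/2), z)


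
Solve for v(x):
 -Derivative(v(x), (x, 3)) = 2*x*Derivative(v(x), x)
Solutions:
 v(x) = C1 + Integral(C2*airyai(-2^(1/3)*x) + C3*airybi(-2^(1/3)*x), x)


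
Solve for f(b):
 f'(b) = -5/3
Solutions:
 f(b) = C1 - 5*b/3


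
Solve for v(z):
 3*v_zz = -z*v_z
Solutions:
 v(z) = C1 + C2*erf(sqrt(6)*z/6)


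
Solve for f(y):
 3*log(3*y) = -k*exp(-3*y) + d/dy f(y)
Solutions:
 f(y) = C1 - k*exp(-3*y)/3 + 3*y*log(y) + 3*y*(-1 + log(3))


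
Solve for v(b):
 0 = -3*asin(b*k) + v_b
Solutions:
 v(b) = C1 + 3*Piecewise((b*asin(b*k) + sqrt(-b^2*k^2 + 1)/k, Ne(k, 0)), (0, True))


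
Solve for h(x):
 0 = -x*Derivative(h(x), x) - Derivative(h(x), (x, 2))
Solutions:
 h(x) = C1 + C2*erf(sqrt(2)*x/2)


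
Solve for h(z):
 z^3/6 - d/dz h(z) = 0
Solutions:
 h(z) = C1 + z^4/24


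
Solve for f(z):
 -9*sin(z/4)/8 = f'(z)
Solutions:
 f(z) = C1 + 9*cos(z/4)/2


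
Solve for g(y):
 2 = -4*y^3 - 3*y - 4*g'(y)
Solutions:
 g(y) = C1 - y^4/4 - 3*y^2/8 - y/2


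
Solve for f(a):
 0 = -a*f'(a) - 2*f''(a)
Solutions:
 f(a) = C1 + C2*erf(a/2)


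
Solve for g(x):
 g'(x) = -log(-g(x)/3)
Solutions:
 Integral(1/(log(-_y) - log(3)), (_y, g(x))) = C1 - x


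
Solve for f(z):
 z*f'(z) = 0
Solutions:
 f(z) = C1


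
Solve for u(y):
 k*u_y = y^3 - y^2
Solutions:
 u(y) = C1 + y^4/(4*k) - y^3/(3*k)


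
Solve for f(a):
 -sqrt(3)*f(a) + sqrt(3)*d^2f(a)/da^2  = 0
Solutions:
 f(a) = C1*exp(-a) + C2*exp(a)


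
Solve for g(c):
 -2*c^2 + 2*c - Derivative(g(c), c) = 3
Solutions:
 g(c) = C1 - 2*c^3/3 + c^2 - 3*c


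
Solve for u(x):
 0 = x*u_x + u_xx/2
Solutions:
 u(x) = C1 + C2*erf(x)


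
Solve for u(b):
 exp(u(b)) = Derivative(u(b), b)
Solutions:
 u(b) = log(-1/(C1 + b))


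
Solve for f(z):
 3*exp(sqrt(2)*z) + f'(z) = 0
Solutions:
 f(z) = C1 - 3*sqrt(2)*exp(sqrt(2)*z)/2


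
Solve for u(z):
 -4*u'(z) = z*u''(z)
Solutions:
 u(z) = C1 + C2/z^3


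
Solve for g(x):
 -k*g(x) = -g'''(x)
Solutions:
 g(x) = C1*exp(k^(1/3)*x) + C2*exp(k^(1/3)*x*(-1 + sqrt(3)*I)/2) + C3*exp(-k^(1/3)*x*(1 + sqrt(3)*I)/2)


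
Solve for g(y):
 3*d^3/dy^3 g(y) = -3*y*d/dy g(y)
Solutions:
 g(y) = C1 + Integral(C2*airyai(-y) + C3*airybi(-y), y)


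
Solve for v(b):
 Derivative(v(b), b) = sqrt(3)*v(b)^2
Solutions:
 v(b) = -1/(C1 + sqrt(3)*b)


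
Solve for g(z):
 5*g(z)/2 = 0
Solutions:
 g(z) = 0


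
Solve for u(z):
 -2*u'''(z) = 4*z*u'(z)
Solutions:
 u(z) = C1 + Integral(C2*airyai(-2^(1/3)*z) + C3*airybi(-2^(1/3)*z), z)


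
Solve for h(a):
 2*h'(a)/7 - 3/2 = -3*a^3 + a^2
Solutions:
 h(a) = C1 - 21*a^4/8 + 7*a^3/6 + 21*a/4


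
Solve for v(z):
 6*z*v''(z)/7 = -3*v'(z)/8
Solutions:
 v(z) = C1 + C2*z^(9/16)


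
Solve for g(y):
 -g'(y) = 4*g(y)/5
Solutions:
 g(y) = C1*exp(-4*y/5)


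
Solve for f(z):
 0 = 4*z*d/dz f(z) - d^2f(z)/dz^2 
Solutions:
 f(z) = C1 + C2*erfi(sqrt(2)*z)


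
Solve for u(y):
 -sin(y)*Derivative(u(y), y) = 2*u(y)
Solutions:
 u(y) = C1*(cos(y) + 1)/(cos(y) - 1)


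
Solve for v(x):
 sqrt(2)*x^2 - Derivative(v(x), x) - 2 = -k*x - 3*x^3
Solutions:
 v(x) = C1 + k*x^2/2 + 3*x^4/4 + sqrt(2)*x^3/3 - 2*x


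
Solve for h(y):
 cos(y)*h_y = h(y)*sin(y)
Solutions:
 h(y) = C1/cos(y)


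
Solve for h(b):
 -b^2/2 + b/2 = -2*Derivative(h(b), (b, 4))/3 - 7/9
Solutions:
 h(b) = C1 + C2*b + C3*b^2 + C4*b^3 + b^6/480 - b^5/160 - 7*b^4/144


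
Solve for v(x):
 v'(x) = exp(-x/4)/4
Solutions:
 v(x) = C1 - 1/exp(x)^(1/4)


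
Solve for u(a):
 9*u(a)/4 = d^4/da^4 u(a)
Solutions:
 u(a) = C1*exp(-sqrt(6)*a/2) + C2*exp(sqrt(6)*a/2) + C3*sin(sqrt(6)*a/2) + C4*cos(sqrt(6)*a/2)


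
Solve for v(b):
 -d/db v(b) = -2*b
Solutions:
 v(b) = C1 + b^2


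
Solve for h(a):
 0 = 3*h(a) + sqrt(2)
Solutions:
 h(a) = -sqrt(2)/3


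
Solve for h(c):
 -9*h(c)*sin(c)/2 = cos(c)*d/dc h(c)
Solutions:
 h(c) = C1*cos(c)^(9/2)


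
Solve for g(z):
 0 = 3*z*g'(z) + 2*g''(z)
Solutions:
 g(z) = C1 + C2*erf(sqrt(3)*z/2)


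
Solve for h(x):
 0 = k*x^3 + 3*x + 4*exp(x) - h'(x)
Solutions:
 h(x) = C1 + k*x^4/4 + 3*x^2/2 + 4*exp(x)


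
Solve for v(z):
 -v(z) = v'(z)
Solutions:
 v(z) = C1*exp(-z)


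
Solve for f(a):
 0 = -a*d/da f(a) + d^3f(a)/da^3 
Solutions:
 f(a) = C1 + Integral(C2*airyai(a) + C3*airybi(a), a)


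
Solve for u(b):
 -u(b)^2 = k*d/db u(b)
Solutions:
 u(b) = k/(C1*k + b)


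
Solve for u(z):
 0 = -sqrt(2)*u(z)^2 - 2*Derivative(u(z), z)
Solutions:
 u(z) = 2/(C1 + sqrt(2)*z)


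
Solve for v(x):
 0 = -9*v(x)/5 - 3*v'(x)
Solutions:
 v(x) = C1*exp(-3*x/5)


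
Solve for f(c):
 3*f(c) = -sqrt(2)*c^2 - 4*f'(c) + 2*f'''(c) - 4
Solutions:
 f(c) = C1*exp(-6^(1/3)*c*(4*6^(1/3)/(sqrt(345) + 27)^(1/3) + (sqrt(345) + 27)^(1/3))/12)*sin(2^(1/3)*3^(1/6)*c*(-3^(2/3)*(sqrt(345) + 27)^(1/3)/12 + 2^(1/3)/(sqrt(345) + 27)^(1/3))) + C2*exp(-6^(1/3)*c*(4*6^(1/3)/(sqrt(345) + 27)^(1/3) + (sqrt(345) + 27)^(1/3))/12)*cos(2^(1/3)*3^(1/6)*c*(-3^(2/3)*(sqrt(345) + 27)^(1/3)/12 + 2^(1/3)/(sqrt(345) + 27)^(1/3))) + C3*exp(6^(1/3)*c*(4*6^(1/3)/(sqrt(345) + 27)^(1/3) + (sqrt(345) + 27)^(1/3))/6) - sqrt(2)*c^2/3 + 8*sqrt(2)*c/9 - 32*sqrt(2)/27 - 4/3


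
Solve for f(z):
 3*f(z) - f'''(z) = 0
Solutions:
 f(z) = C3*exp(3^(1/3)*z) + (C1*sin(3^(5/6)*z/2) + C2*cos(3^(5/6)*z/2))*exp(-3^(1/3)*z/2)


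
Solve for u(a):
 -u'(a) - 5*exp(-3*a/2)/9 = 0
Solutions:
 u(a) = C1 + 10*exp(-3*a/2)/27


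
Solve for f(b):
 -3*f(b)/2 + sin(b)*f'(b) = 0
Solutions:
 f(b) = C1*(cos(b) - 1)^(3/4)/(cos(b) + 1)^(3/4)


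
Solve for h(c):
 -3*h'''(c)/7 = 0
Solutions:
 h(c) = C1 + C2*c + C3*c^2


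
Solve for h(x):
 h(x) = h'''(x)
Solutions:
 h(x) = C3*exp(x) + (C1*sin(sqrt(3)*x/2) + C2*cos(sqrt(3)*x/2))*exp(-x/2)


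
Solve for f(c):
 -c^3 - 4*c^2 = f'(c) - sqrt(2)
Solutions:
 f(c) = C1 - c^4/4 - 4*c^3/3 + sqrt(2)*c


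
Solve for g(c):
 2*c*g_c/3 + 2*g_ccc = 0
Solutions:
 g(c) = C1 + Integral(C2*airyai(-3^(2/3)*c/3) + C3*airybi(-3^(2/3)*c/3), c)


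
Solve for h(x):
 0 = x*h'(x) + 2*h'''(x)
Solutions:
 h(x) = C1 + Integral(C2*airyai(-2^(2/3)*x/2) + C3*airybi(-2^(2/3)*x/2), x)


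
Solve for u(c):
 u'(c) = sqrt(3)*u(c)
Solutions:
 u(c) = C1*exp(sqrt(3)*c)


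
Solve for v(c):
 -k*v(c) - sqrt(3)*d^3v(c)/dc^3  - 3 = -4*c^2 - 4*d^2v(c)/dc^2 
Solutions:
 v(c) = C1*exp(c*(2^(2/3)*sqrt(3)*(81*k + sqrt((81*k - 128)^2 - 16384) - 128)^(1/3) - 3*2^(2/3)*I*(81*k + sqrt((81*k - 128)^2 - 16384) - 128)^(1/3) + 16*sqrt(3) - 384*2^(1/3)/((-sqrt(3) + 3*I)*(81*k + sqrt((81*k - 128)^2 - 16384) - 128)^(1/3)))/36) + C2*exp(c*(2^(2/3)*sqrt(3)*(81*k + sqrt((81*k - 128)^2 - 16384) - 128)^(1/3) + 3*2^(2/3)*I*(81*k + sqrt((81*k - 128)^2 - 16384) - 128)^(1/3) + 16*sqrt(3) + 384*2^(1/3)/((sqrt(3) + 3*I)*(81*k + sqrt((81*k - 128)^2 - 16384) - 128)^(1/3)))/36) + C3*exp(sqrt(3)*c*(-2^(2/3)*(81*k + sqrt((81*k - 128)^2 - 16384) - 128)^(1/3) + 8 - 32*2^(1/3)/(81*k + sqrt((81*k - 128)^2 - 16384) - 128)^(1/3))/18) + 4*c^2/k - 3/k + 32/k^2


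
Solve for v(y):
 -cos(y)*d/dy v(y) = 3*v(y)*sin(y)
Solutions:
 v(y) = C1*cos(y)^3


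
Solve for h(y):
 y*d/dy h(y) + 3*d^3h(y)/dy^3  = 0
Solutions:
 h(y) = C1 + Integral(C2*airyai(-3^(2/3)*y/3) + C3*airybi(-3^(2/3)*y/3), y)


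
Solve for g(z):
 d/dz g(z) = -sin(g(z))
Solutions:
 g(z) = -acos((-C1 - exp(2*z))/(C1 - exp(2*z))) + 2*pi
 g(z) = acos((-C1 - exp(2*z))/(C1 - exp(2*z)))


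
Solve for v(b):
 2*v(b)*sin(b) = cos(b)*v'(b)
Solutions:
 v(b) = C1/cos(b)^2


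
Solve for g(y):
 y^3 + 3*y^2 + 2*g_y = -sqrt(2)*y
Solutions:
 g(y) = C1 - y^4/8 - y^3/2 - sqrt(2)*y^2/4


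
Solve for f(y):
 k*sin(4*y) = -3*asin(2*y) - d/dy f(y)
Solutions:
 f(y) = C1 + k*cos(4*y)/4 - 3*y*asin(2*y) - 3*sqrt(1 - 4*y^2)/2


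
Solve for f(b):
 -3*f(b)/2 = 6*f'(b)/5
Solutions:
 f(b) = C1*exp(-5*b/4)


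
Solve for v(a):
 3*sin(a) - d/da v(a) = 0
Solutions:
 v(a) = C1 - 3*cos(a)


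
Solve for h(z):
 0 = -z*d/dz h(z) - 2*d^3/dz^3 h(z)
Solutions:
 h(z) = C1 + Integral(C2*airyai(-2^(2/3)*z/2) + C3*airybi(-2^(2/3)*z/2), z)


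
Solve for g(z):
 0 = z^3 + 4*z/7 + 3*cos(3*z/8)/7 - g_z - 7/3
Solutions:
 g(z) = C1 + z^4/4 + 2*z^2/7 - 7*z/3 + 8*sin(3*z/8)/7


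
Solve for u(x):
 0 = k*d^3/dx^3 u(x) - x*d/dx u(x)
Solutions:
 u(x) = C1 + Integral(C2*airyai(x*(1/k)^(1/3)) + C3*airybi(x*(1/k)^(1/3)), x)


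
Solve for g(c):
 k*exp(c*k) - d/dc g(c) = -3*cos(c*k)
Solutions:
 g(c) = C1 + exp(c*k) + 3*sin(c*k)/k


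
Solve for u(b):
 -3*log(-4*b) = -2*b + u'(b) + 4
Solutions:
 u(b) = C1 + b^2 - 3*b*log(-b) + b*(-6*log(2) - 1)


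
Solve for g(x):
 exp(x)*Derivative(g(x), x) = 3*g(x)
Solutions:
 g(x) = C1*exp(-3*exp(-x))


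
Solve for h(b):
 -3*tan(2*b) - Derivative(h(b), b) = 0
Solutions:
 h(b) = C1 + 3*log(cos(2*b))/2


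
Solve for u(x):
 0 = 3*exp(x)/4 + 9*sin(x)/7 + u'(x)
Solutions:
 u(x) = C1 - 3*exp(x)/4 + 9*cos(x)/7


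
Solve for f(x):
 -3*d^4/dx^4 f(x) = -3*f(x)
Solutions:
 f(x) = C1*exp(-x) + C2*exp(x) + C3*sin(x) + C4*cos(x)


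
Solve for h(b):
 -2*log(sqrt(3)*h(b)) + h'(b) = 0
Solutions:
 -Integral(1/(2*log(_y) + log(3)), (_y, h(b))) = C1 - b


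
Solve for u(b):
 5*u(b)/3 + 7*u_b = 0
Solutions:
 u(b) = C1*exp(-5*b/21)


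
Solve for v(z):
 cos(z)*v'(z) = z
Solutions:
 v(z) = C1 + Integral(z/cos(z), z)


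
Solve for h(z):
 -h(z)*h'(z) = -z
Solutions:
 h(z) = -sqrt(C1 + z^2)
 h(z) = sqrt(C1 + z^2)


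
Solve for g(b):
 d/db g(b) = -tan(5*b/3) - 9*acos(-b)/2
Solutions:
 g(b) = C1 - 9*b*acos(-b)/2 - 9*sqrt(1 - b^2)/2 + 3*log(cos(5*b/3))/5


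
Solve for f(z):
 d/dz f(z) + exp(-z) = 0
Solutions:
 f(z) = C1 + exp(-z)


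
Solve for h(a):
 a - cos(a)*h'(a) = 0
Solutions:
 h(a) = C1 + Integral(a/cos(a), a)


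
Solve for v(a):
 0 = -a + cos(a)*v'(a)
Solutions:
 v(a) = C1 + Integral(a/cos(a), a)


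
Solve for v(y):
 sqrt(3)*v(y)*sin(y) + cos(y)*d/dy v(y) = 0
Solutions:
 v(y) = C1*cos(y)^(sqrt(3))


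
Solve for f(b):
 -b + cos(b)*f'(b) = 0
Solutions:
 f(b) = C1 + Integral(b/cos(b), b)


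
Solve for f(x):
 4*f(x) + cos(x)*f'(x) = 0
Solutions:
 f(x) = C1*(sin(x)^2 - 2*sin(x) + 1)/(sin(x)^2 + 2*sin(x) + 1)


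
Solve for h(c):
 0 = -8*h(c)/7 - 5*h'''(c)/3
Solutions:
 h(c) = C3*exp(-2*3^(1/3)*35^(2/3)*c/35) + (C1*sin(3^(5/6)*35^(2/3)*c/35) + C2*cos(3^(5/6)*35^(2/3)*c/35))*exp(3^(1/3)*35^(2/3)*c/35)


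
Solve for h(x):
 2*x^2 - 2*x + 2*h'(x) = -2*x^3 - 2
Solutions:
 h(x) = C1 - x^4/4 - x^3/3 + x^2/2 - x


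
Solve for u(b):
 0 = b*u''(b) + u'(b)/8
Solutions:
 u(b) = C1 + C2*b^(7/8)


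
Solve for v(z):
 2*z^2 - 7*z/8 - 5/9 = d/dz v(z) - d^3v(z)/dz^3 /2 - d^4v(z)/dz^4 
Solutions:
 v(z) = C1 + C2*exp(-z*((6*sqrt(318) + 107)^(-1/3) + 2 + (6*sqrt(318) + 107)^(1/3))/12)*sin(sqrt(3)*z*(-(6*sqrt(318) + 107)^(1/3) + (6*sqrt(318) + 107)^(-1/3))/12) + C3*exp(-z*((6*sqrt(318) + 107)^(-1/3) + 2 + (6*sqrt(318) + 107)^(1/3))/12)*cos(sqrt(3)*z*(-(6*sqrt(318) + 107)^(1/3) + (6*sqrt(318) + 107)^(-1/3))/12) + C4*exp(z*(-1 + (6*sqrt(318) + 107)^(-1/3) + (6*sqrt(318) + 107)^(1/3))/6) + 2*z^3/3 - 7*z^2/16 + 13*z/9


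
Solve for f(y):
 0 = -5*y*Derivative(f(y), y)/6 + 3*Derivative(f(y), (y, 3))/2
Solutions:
 f(y) = C1 + Integral(C2*airyai(15^(1/3)*y/3) + C3*airybi(15^(1/3)*y/3), y)


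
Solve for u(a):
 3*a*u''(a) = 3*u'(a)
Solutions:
 u(a) = C1 + C2*a^2


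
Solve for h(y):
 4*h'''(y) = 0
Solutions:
 h(y) = C1 + C2*y + C3*y^2


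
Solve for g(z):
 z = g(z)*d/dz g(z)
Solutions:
 g(z) = -sqrt(C1 + z^2)
 g(z) = sqrt(C1 + z^2)


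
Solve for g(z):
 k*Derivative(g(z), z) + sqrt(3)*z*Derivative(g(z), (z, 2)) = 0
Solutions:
 g(z) = C1 + z^(-sqrt(3)*re(k)/3 + 1)*(C2*sin(sqrt(3)*log(z)*Abs(im(k))/3) + C3*cos(sqrt(3)*log(z)*im(k)/3))


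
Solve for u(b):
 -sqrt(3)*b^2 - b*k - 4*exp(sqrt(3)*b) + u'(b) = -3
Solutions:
 u(b) = C1 + sqrt(3)*b^3/3 + b^2*k/2 - 3*b + 4*sqrt(3)*exp(sqrt(3)*b)/3


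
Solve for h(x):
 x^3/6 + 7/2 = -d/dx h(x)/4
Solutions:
 h(x) = C1 - x^4/6 - 14*x


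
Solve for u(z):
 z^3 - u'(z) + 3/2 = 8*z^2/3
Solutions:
 u(z) = C1 + z^4/4 - 8*z^3/9 + 3*z/2


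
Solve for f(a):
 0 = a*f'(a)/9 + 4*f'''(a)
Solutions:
 f(a) = C1 + Integral(C2*airyai(-6^(1/3)*a/6) + C3*airybi(-6^(1/3)*a/6), a)


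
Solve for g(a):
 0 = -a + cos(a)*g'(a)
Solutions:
 g(a) = C1 + Integral(a/cos(a), a)


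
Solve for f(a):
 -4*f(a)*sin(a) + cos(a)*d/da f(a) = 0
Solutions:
 f(a) = C1/cos(a)^4


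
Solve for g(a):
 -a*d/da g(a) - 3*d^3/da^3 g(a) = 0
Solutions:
 g(a) = C1 + Integral(C2*airyai(-3^(2/3)*a/3) + C3*airybi(-3^(2/3)*a/3), a)


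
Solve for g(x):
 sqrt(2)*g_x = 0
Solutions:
 g(x) = C1


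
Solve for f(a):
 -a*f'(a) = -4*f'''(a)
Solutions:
 f(a) = C1 + Integral(C2*airyai(2^(1/3)*a/2) + C3*airybi(2^(1/3)*a/2), a)


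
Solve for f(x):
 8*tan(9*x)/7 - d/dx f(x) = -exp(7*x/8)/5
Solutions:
 f(x) = C1 + 8*exp(7*x/8)/35 - 8*log(cos(9*x))/63


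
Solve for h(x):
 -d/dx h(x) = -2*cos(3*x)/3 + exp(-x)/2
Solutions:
 h(x) = C1 + 2*sin(3*x)/9 + exp(-x)/2


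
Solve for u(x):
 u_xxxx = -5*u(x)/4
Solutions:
 u(x) = (C1*sin(5^(1/4)*x/2) + C2*cos(5^(1/4)*x/2))*exp(-5^(1/4)*x/2) + (C3*sin(5^(1/4)*x/2) + C4*cos(5^(1/4)*x/2))*exp(5^(1/4)*x/2)


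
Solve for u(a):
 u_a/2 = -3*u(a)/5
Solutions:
 u(a) = C1*exp(-6*a/5)


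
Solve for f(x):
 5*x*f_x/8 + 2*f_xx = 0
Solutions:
 f(x) = C1 + C2*erf(sqrt(10)*x/8)


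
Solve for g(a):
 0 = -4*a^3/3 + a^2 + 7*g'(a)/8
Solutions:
 g(a) = C1 + 8*a^4/21 - 8*a^3/21


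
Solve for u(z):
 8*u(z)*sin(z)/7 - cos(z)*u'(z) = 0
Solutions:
 u(z) = C1/cos(z)^(8/7)


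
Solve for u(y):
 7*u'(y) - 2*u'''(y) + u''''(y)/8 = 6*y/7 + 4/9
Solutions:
 u(y) = C1 + C2*exp(2*y) + C3*exp(y*(7 - sqrt(77))) + C4*exp(y*(7 + sqrt(77))) + 3*y^2/49 + 4*y/63


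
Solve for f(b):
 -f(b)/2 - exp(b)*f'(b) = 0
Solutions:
 f(b) = C1*exp(exp(-b)/2)


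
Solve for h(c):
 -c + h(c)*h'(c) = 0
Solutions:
 h(c) = -sqrt(C1 + c^2)
 h(c) = sqrt(C1 + c^2)


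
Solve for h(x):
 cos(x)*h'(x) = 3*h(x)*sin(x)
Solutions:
 h(x) = C1/cos(x)^3


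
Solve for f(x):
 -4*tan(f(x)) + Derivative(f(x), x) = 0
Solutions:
 f(x) = pi - asin(C1*exp(4*x))
 f(x) = asin(C1*exp(4*x))


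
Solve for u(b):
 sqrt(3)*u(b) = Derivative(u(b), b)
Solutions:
 u(b) = C1*exp(sqrt(3)*b)


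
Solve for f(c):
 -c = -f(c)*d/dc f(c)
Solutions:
 f(c) = -sqrt(C1 + c^2)
 f(c) = sqrt(C1 + c^2)


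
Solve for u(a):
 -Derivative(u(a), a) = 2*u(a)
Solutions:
 u(a) = C1*exp(-2*a)


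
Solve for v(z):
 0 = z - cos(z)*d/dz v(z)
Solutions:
 v(z) = C1 + Integral(z/cos(z), z)


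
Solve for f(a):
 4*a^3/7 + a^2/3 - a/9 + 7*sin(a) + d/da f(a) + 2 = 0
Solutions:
 f(a) = C1 - a^4/7 - a^3/9 + a^2/18 - 2*a + 7*cos(a)


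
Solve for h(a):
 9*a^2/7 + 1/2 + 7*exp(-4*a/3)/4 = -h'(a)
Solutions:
 h(a) = C1 - 3*a^3/7 - a/2 + 21*exp(-4*a/3)/16


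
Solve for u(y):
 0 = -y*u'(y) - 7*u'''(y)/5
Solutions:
 u(y) = C1 + Integral(C2*airyai(-5^(1/3)*7^(2/3)*y/7) + C3*airybi(-5^(1/3)*7^(2/3)*y/7), y)


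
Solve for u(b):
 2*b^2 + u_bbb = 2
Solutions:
 u(b) = C1 + C2*b + C3*b^2 - b^5/30 + b^3/3


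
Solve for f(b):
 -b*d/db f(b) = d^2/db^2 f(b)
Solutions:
 f(b) = C1 + C2*erf(sqrt(2)*b/2)


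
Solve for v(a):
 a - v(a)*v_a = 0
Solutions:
 v(a) = -sqrt(C1 + a^2)
 v(a) = sqrt(C1 + a^2)


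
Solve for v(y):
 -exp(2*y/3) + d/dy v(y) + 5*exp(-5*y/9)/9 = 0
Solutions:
 v(y) = C1 + 3*exp(2*y/3)/2 + exp(-5*y/9)


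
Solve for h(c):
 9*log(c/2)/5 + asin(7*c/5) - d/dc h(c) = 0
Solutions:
 h(c) = C1 + 9*c*log(c)/5 + c*asin(7*c/5) - 9*c/5 - 9*c*log(2)/5 + sqrt(25 - 49*c^2)/7


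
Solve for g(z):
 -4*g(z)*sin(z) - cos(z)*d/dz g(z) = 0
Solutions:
 g(z) = C1*cos(z)^4


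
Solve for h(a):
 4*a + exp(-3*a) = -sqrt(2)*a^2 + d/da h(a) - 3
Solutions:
 h(a) = C1 + sqrt(2)*a^3/3 + 2*a^2 + 3*a - exp(-3*a)/3


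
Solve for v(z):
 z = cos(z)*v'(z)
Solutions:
 v(z) = C1 + Integral(z/cos(z), z)


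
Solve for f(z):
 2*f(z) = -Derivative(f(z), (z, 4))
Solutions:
 f(z) = (C1*sin(2^(3/4)*z/2) + C2*cos(2^(3/4)*z/2))*exp(-2^(3/4)*z/2) + (C3*sin(2^(3/4)*z/2) + C4*cos(2^(3/4)*z/2))*exp(2^(3/4)*z/2)


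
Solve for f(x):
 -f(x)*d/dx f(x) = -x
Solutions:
 f(x) = -sqrt(C1 + x^2)
 f(x) = sqrt(C1 + x^2)


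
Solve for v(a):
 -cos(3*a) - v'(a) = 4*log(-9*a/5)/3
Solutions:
 v(a) = C1 - 4*a*log(-a)/3 - 3*a*log(3) + a*log(15)/3 + 4*a/3 + a*log(5) - sin(3*a)/3


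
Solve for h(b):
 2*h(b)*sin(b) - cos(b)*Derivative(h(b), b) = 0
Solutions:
 h(b) = C1/cos(b)^2


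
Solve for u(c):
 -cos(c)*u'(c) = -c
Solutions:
 u(c) = C1 + Integral(c/cos(c), c)


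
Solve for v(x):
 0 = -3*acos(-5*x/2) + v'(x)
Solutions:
 v(x) = C1 + 3*x*acos(-5*x/2) + 3*sqrt(4 - 25*x^2)/5


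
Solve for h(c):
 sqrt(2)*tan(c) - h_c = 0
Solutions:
 h(c) = C1 - sqrt(2)*log(cos(c))


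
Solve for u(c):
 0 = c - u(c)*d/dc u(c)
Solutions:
 u(c) = -sqrt(C1 + c^2)
 u(c) = sqrt(C1 + c^2)


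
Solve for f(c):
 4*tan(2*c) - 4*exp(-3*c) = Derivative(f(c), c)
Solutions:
 f(c) = C1 + log(tan(2*c)^2 + 1) + 4*exp(-3*c)/3


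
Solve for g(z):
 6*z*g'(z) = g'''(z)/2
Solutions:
 g(z) = C1 + Integral(C2*airyai(12^(1/3)*z) + C3*airybi(12^(1/3)*z), z)


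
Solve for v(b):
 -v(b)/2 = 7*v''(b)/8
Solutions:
 v(b) = C1*sin(2*sqrt(7)*b/7) + C2*cos(2*sqrt(7)*b/7)


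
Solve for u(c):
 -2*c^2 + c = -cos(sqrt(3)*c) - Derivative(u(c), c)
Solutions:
 u(c) = C1 + 2*c^3/3 - c^2/2 - sqrt(3)*sin(sqrt(3)*c)/3


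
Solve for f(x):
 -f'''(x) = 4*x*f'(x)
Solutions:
 f(x) = C1 + Integral(C2*airyai(-2^(2/3)*x) + C3*airybi(-2^(2/3)*x), x)


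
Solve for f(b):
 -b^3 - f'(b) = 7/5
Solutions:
 f(b) = C1 - b^4/4 - 7*b/5


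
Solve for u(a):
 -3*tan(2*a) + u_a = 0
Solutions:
 u(a) = C1 - 3*log(cos(2*a))/2


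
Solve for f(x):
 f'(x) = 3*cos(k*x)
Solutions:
 f(x) = C1 + 3*sin(k*x)/k


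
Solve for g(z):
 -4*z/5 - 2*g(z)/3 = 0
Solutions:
 g(z) = -6*z/5


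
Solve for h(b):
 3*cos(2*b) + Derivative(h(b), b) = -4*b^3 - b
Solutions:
 h(b) = C1 - b^4 - b^2/2 - 3*sin(2*b)/2


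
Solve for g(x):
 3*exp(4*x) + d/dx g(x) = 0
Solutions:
 g(x) = C1 - 3*exp(4*x)/4


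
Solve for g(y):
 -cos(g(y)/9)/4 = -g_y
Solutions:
 -y/4 - 9*log(sin(g(y)/9) - 1)/2 + 9*log(sin(g(y)/9) + 1)/2 = C1


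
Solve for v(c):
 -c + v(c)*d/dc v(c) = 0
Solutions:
 v(c) = -sqrt(C1 + c^2)
 v(c) = sqrt(C1 + c^2)


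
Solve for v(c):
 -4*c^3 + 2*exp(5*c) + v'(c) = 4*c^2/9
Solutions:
 v(c) = C1 + c^4 + 4*c^3/27 - 2*exp(5*c)/5


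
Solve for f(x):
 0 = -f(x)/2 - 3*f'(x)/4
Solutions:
 f(x) = C1*exp(-2*x/3)


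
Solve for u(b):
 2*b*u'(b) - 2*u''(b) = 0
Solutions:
 u(b) = C1 + C2*erfi(sqrt(2)*b/2)


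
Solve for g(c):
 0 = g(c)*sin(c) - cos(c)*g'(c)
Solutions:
 g(c) = C1/cos(c)


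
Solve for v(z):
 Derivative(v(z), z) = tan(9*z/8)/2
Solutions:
 v(z) = C1 - 4*log(cos(9*z/8))/9


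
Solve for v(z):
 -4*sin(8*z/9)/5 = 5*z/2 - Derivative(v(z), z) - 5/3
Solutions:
 v(z) = C1 + 5*z^2/4 - 5*z/3 - 9*cos(8*z/9)/10


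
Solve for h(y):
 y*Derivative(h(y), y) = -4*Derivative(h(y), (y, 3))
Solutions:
 h(y) = C1 + Integral(C2*airyai(-2^(1/3)*y/2) + C3*airybi(-2^(1/3)*y/2), y)
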